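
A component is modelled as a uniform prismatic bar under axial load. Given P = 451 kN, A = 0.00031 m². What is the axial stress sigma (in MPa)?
Model: a uniform prismatic bar under axial load, so sigma = P / A.
Convert to SI units:
  P = 451 kN = 451000 N
Substitute:
  sigma = 451000 / 0.00031
  sigma = 1.455 × 10⁹ Pa
Convert: sigma = 1.455 × 10⁹ Pa = 1455 MPa
Final answer: sigma = 1455 MPa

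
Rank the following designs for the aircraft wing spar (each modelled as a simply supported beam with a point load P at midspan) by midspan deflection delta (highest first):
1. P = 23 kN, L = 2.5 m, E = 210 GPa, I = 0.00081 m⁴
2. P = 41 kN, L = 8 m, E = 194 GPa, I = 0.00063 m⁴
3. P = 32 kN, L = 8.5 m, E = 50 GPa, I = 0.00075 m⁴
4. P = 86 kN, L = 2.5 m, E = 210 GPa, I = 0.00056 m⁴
Model: a simply supported beam with a point load P at midspan, so delta = (P·L^3) / (48·E·I) (SI units).
  Case 1: delta = (23000 × 2.5^3) / (48 × (2.1 × 10¹¹) × 0.00081) = 4.402 × 10⁻⁵ m = 0.04402 mm
  Case 2: delta = (41000 × 8^3) / (48 × (1.94 × 10¹¹) × 0.00063) = 0.003578 m = 3.578 mm
  Case 3: delta = (32000 × 8.5^3) / (48 × (5 × 10¹⁰) × 0.00075) = 0.01092 m = 10.92 mm
  Case 4: delta = (86000 × 2.5^3) / (48 × (2.1 × 10¹¹) × 0.00056) = 0.0002381 m = 0.2381 mm
Ordering: 10.92 mm (case 3) > 3.578 mm (case 2) > 0.2381 mm (case 4) > 0.04402 mm (case 1)
Final answer: 3, 2, 4, 1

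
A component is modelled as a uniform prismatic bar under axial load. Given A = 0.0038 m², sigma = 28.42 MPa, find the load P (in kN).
Model: a uniform prismatic bar under axial load, so sigma = P / A.
Solve for P: P = sigma·A.
Convert to SI units:
  sigma = 28.42 MPa = 2.842 × 10⁷ Pa
Substitute:
  P = (2.842 × 10⁷) × 0.0038
  P = 108000 N
Convert: P = 108000 N = 108 kN
Final answer: P = 108 kN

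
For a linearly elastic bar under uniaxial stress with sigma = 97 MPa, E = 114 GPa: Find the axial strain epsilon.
Model: a linearly elastic bar under uniaxial stress, so epsilon = sigma / E.
Convert to SI units:
  sigma = 97 MPa = 9.7 × 10⁷ Pa
  E = 114 GPa = 1.14 × 10¹¹ Pa
Substitute:
  epsilon = (9.7 × 10⁷) / (1.14 × 10¹¹)
  epsilon = 0.0008509
Final answer: epsilon = 0.0008509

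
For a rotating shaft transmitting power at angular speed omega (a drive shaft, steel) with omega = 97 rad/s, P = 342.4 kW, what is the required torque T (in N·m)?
Model: a rotating shaft transmitting power at angular speed omega, so P = T·omega.
Solve for T: T = P / omega.
Convert to SI units:
  P = 342.4 kW = 342400 W
Substitute:
  T = 342400 / 97
  T = 3530 N·m
Final answer: T = 3530 N·m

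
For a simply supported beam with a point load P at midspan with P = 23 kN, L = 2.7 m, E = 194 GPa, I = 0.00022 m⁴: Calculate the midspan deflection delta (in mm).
Model: a simply supported beam with a point load P at midspan, so delta = (P·L^3) / (48·E·I).
Convert to SI units:
  P = 23 kN = 23000 N
  E = 194 GPa = 1.94 × 10¹¹ Pa
Substitute:
  delta = (23000 × 2.7^3) / (48 × (1.94 × 10¹¹) × 0.00022)
  delta = 0.000221 m
Convert: delta = 0.000221 m = 0.221 mm
Final answer: delta = 0.221 mm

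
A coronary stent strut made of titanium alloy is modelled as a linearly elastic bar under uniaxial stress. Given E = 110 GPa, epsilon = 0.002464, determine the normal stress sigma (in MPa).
Model: a linearly elastic bar under uniaxial stress, so epsilon = sigma / E.
Solve for sigma: sigma = epsilon·E.
Convert to SI units:
  E = 110 GPa = 1.1 × 10¹¹ Pa
Substitute:
  sigma = 0.002464 × (1.1 × 10¹¹)
  sigma = 2.71 × 10⁸ Pa
Convert: sigma = 2.71 × 10⁸ Pa = 271 MPa
Final answer: sigma = 271 MPa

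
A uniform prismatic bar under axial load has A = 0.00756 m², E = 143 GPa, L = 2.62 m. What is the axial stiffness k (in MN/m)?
Model: a uniform prismatic bar under axial load, so k = (A·E) / L.
Convert to SI units:
  E = 143 GPa = 1.43 × 10¹¹ Pa
Substitute:
  k = (0.00756 × (1.43 × 10¹¹)) / 2.62
  k = 4.126 × 10⁸ N/m
Convert: k = 4.126 × 10⁸ N/m = 412.6 MN/m
Final answer: k = 412.6 MN/m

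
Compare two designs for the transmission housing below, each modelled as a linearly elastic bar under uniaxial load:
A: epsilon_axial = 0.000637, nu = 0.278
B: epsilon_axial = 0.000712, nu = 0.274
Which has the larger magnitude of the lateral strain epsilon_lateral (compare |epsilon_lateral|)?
Model: a linearly elastic bar under uniaxial load, so epsilon_lateral = -nu·epsilon_axial (SI units).
  A: epsilon_lateral = -(0.278 × 0.000637) = -0.0001771
  B: epsilon_lateral = -(0.274 × 0.000712) = -0.0001951
|epsilon_lateral|: A = 0.0001771, B = 0.0001951, so B is larger in magnitude.
Final answer: B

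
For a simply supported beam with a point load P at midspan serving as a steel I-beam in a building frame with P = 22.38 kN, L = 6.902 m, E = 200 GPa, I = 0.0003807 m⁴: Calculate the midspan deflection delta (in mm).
Model: a simply supported beam with a point load P at midspan, so delta = (P·L^3) / (48·E·I).
Convert to SI units:
  P = 22.38 kN = 22380 N
  E = 200 GPa = 2 × 10¹¹ Pa
Substitute:
  delta = (22380 × 6.902^3) / (48 × (2 × 10¹¹) × 0.0003807)
  delta = 0.002013 m
Convert: delta = 0.002013 m = 2.013 mm
Final answer: delta = 2.013 mm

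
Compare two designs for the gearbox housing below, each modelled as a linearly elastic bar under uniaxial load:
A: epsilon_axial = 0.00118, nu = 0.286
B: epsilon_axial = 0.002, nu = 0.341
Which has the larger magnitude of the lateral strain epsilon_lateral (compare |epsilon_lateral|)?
Model: a linearly elastic bar under uniaxial load, so epsilon_lateral = -nu·epsilon_axial (SI units).
  A: epsilon_lateral = -(0.286 × 0.00118) = -0.0003375
  B: epsilon_lateral = -(0.341 × 0.002) = -0.000682
|epsilon_lateral|: A = 0.0003375, B = 0.000682, so B is larger in magnitude.
Final answer: B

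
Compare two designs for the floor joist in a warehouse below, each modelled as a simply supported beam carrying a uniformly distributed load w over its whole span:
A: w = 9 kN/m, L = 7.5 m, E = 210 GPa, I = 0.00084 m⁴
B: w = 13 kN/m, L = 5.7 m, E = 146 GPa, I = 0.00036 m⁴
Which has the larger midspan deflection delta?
Model: a simply supported beam carrying a uniformly distributed load w over its whole span, so delta = (5·w·L^4) / (384·E·I) (SI units).
  A: delta = (5 × 9000 × 7.5^4) / (384 × (2.1 × 10¹¹) × 0.00084) = 0.002102 m = 2.102 mm
  B: delta = (5 × 13000 × 5.7^4) / (384 × (1.46 × 10¹¹) × 0.00036) = 0.0034 m = 3.4 mm
3.4 mm > 2.102 mm, so B is larger.
Final answer: B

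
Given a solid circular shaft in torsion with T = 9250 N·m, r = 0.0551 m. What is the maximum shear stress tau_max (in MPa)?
Model: a solid circular shaft in torsion, so tau_max = (2·T) / (π·r^3).
Substitute:
  tau_max = (2 × 9250) / (π × 0.0551^3)
  tau_max = 3.52 × 10⁷ Pa
Convert: tau_max = 3.52 × 10⁷ Pa = 35.2 MPa
Final answer: tau_max = 35.2 MPa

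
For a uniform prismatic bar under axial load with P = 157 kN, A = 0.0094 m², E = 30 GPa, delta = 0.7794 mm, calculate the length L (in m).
Model: a uniform prismatic bar under axial load, so delta = (P·L) / (A·E).
Solve for L: L = (delta·A·E) / P.
Convert to SI units:
  P = 157 kN = 157000 N
  E = 30 GPa = 3 × 10¹⁰ Pa
  delta = 0.7794 mm = 0.0007794 m
Substitute:
  L = (0.0007794 × 0.0094 × (3 × 10¹⁰)) / 157000
  L = 1.4 m
Final answer: L = 1.4 m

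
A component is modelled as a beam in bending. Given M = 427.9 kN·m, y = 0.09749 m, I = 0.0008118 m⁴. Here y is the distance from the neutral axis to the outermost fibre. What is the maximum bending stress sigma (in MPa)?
Model: a beam in bending, so sigma = (M·y) / I.
Convert to SI units:
  M = 427.9 kN·m = 427900 N·m
Substitute:
  sigma = (427900 × 0.09749) / 0.0008118
  sigma = 5.139 × 10⁷ Pa
Convert: sigma = 5.139 × 10⁷ Pa = 51.39 MPa
Final answer: sigma = 51.39 MPa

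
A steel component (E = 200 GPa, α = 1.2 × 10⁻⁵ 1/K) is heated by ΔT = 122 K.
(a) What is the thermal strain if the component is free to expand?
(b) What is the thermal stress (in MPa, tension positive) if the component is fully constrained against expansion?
(a) Free thermal strain ε_th = α·ΔT = (1.2 × 10⁻⁵) × 122 = 0.001464
(b) Fully constrained, the expansion is suppressed, so σ = -E·α·ΔT. Convert E = 200 GPa = 2 × 10¹¹ Pa.
  σ = -(2 × 10¹¹) × (1.2 × 10⁻⁵) × 122 = -2.928 × 10⁸ Pa = -292.8 MPa (compressive)
Final answer: (a) ε_th = 0.001464, (b) σ = -292.8 MPa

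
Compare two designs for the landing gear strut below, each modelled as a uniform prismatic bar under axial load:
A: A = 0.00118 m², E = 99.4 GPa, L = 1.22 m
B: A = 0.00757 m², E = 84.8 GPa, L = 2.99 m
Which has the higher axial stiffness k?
Model: a uniform prismatic bar under axial load, so k = (A·E) / L (SI units).
  A: k = (0.00118 × (9.94 × 10¹⁰)) / 1.22 = 9.614 × 10⁷ N/m = 96.14 MN/m
  B: k = (0.00757 × (8.48 × 10¹⁰)) / 2.99 = 2.147 × 10⁸ N/m = 214.7 MN/m
214.7 MN/m > 96.14 MN/m, so B is larger.
Final answer: B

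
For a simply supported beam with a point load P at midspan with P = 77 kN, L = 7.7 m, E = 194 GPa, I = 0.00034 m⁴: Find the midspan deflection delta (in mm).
Model: a simply supported beam with a point load P at midspan, so delta = (P·L^3) / (48·E·I).
Convert to SI units:
  P = 77 kN = 77000 N
  E = 194 GPa = 1.94 × 10¹¹ Pa
Substitute:
  delta = (77000 × 7.7^3) / (48 × (1.94 × 10¹¹) × 0.00034)
  delta = 0.0111 m
Convert: delta = 0.0111 m = 11.1 mm
Final answer: delta = 11.1 mm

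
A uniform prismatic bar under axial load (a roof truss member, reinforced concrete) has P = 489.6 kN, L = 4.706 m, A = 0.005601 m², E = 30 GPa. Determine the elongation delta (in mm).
Model: a uniform prismatic bar under axial load, so delta = (P·L) / (A·E).
Convert to SI units:
  P = 489.6 kN = 489600 N
  E = 30 GPa = 3 × 10¹⁰ Pa
Substitute:
  delta = (489600 × 4.706) / (0.005601 × (3 × 10¹⁰))
  delta = 0.01371 m
Convert: delta = 0.01371 m = 13.71 mm
Final answer: delta = 13.71 mm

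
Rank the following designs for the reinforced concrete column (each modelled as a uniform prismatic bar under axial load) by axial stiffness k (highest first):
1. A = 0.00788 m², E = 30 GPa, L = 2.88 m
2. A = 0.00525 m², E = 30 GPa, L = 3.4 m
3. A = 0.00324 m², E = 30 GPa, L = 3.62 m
Model: a uniform prismatic bar under axial load, so k = (A·E) / L (SI units).
  Case 1: k = (0.00788 × (3 × 10¹⁰)) / 2.88 = 8.208 × 10⁷ N/m = 82.08 MN/m
  Case 2: k = (0.00525 × (3 × 10¹⁰)) / 3.4 = 4.632 × 10⁷ N/m = 46.32 MN/m
  Case 3: k = (0.00324 × (3 × 10¹⁰)) / 3.62 = 2.685 × 10⁷ N/m = 26.85 MN/m
Ordering: 82.08 MN/m (case 1) > 46.32 MN/m (case 2) > 26.85 MN/m (case 3)
Final answer: 1, 2, 3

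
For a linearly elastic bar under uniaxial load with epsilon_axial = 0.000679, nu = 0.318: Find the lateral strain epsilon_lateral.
Model: a linearly elastic bar under uniaxial load, so epsilon_lateral = -nu·epsilon_axial.
Substitute:
  epsilon_lateral = -(0.318 × 0.000679)
  epsilon_lateral = -0.0002159
Final answer: epsilon_lateral = -0.0002159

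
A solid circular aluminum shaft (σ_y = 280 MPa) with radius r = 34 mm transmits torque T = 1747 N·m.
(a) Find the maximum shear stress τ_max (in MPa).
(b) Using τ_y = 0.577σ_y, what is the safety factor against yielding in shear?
(a) For a solid circular shaft, τ_max = T·r/J with J = π·r^4/2, i.e. τ_max = 2·T / (π·r^3). Convert r = 34 mm = 0.034 m.
  τ_max = (2 × 1747) / (π × 0.034^3) = 2.83 × 10⁷ Pa = 28.3 MPa
(b) τ_y = 0.577 × 280 = 161.56 MPa
  SF = τ_y/τ_max = 161.56 / 28.3 = 5.709
Final answer: (a) τ_max = 28.3 MPa, (b) SF = 5.709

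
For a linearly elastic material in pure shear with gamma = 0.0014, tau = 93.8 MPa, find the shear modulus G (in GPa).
Model: a linearly elastic material in pure shear, so tau = G·gamma.
Solve for G: G = tau / gamma.
Convert to SI units:
  tau = 93.8 MPa = 9.38 × 10⁷ Pa
Substitute:
  G = (9.38 × 10⁷) / 0.0014
  G = 6.7 × 10¹⁰ Pa
Convert: G = 6.7 × 10¹⁰ Pa = 67 GPa
Final answer: G = 67 GPa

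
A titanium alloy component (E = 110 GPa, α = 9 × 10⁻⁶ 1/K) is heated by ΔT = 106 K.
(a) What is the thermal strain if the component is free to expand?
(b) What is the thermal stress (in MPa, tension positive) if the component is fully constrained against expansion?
(a) Free thermal strain ε_th = α·ΔT = (9 × 10⁻⁶) × 106 = 0.000954
(b) Fully constrained, the expansion is suppressed, so σ = -E·α·ΔT. Convert E = 110 GPa = 1.1 × 10¹¹ Pa.
  σ = -(1.1 × 10¹¹) × (9 × 10⁻⁶) × 106 = -1.049 × 10⁸ Pa = -104.9 MPa (compressive)
Final answer: (a) ε_th = 0.000954, (b) σ = -104.9 MPa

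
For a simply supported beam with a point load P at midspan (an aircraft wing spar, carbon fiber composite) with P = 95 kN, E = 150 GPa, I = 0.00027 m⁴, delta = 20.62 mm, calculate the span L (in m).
Model: a simply supported beam with a point load P at midspan, so delta = (P·L^3) / (48·E·I).
Solve for L: L = ((48·delta·E·I) / P)^(1/3).
Convert to SI units:
  P = 95 kN = 95000 N
  E = 150 GPa = 1.5 × 10¹¹ Pa
  delta = 20.62 mm = 0.02062 m
Substitute:
  L = ((48 × 0.02062 × (1.5 × 10¹¹) × 0.00027) / 95000)^(1/3)
  L = 7.5 m
Final answer: L = 7.5 m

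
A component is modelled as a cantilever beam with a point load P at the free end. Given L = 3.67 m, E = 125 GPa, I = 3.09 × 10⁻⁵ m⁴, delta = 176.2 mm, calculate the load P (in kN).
Model: a cantilever beam with a point load P at the free end, so delta = (P·L^3) / (3·E·I).
Solve for P: P = (3·delta·E·I) / L^3.
Convert to SI units:
  E = 125 GPa = 1.25 × 10¹¹ Pa
  delta = 176.2 mm = 0.1762 m
Substitute:
  P = (3 × 0.1762 × (1.25 × 10¹¹) × (3.09 × 10⁻⁵)) / 3.67^3
  P = 41300 N
Convert: P = 41300 N = 41.3 kN
Final answer: P = 41.3 kN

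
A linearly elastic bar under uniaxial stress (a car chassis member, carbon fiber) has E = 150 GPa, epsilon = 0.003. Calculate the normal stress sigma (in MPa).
Model: a linearly elastic bar under uniaxial stress, so sigma = E·epsilon.
Convert to SI units:
  E = 150 GPa = 1.5 × 10¹¹ Pa
Substitute:
  sigma = (1.5 × 10¹¹) × 0.003
  sigma = 4.5 × 10⁸ Pa
Convert: sigma = 4.5 × 10⁸ Pa = 450 MPa
Final answer: sigma = 450 MPa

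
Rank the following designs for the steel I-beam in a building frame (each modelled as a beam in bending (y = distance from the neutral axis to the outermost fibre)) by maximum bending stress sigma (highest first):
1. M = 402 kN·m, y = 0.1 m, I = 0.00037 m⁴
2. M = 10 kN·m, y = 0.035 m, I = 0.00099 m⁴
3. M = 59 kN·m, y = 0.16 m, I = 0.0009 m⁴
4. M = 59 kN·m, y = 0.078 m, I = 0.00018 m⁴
Model: a beam in bending (y = distance from the neutral axis to the outermost fibre), so sigma = (M·y) / I (SI units).
  Case 1: sigma = (402000 × 0.1) / 0.00037 = 1.086 × 10⁸ Pa = 108.6 MPa
  Case 2: sigma = (10000 × 0.035) / 0.00099 = 353500 Pa = 0.3535 MPa
  Case 3: sigma = (59000 × 0.16) / 0.0009 = 1.049 × 10⁷ Pa = 10.49 MPa
  Case 4: sigma = (59000 × 0.078) / 0.00018 = 2.557 × 10⁷ Pa = 25.57 MPa
Ordering: 108.6 MPa (case 1) > 25.57 MPa (case 4) > 10.49 MPa (case 3) > 0.3535 MPa (case 2)
Final answer: 1, 4, 3, 2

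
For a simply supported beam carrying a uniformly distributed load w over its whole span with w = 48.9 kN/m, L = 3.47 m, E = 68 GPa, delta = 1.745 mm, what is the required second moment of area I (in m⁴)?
Model: a simply supported beam carrying a uniformly distributed load w over its whole span, so delta = (5·w·L^4) / (384·E·I).
Solve for I: I = (5·w·L^4) / (384·delta·E).
Convert to SI units:
  w = 48.9 kN/m = 48900 N/m
  E = 68 GPa = 6.8 × 10¹⁰ Pa
  delta = 1.745 mm = 0.001745 m
Substitute:
  I = (5 × 48900 × 3.47^4) / (384 × 0.001745 × (6.8 × 10¹⁰))
  I = 0.000778 m⁴
Final answer: I = 0.000778 m⁴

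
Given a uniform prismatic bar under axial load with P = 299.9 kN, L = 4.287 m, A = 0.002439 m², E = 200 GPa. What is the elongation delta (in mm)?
Model: a uniform prismatic bar under axial load, so delta = (P·L) / (A·E).
Convert to SI units:
  P = 299.9 kN = 299900 N
  E = 200 GPa = 2 × 10¹¹ Pa
Substitute:
  delta = (299900 × 4.287) / (0.002439 × (2 × 10¹¹))
  delta = 0.002636 m
Convert: delta = 0.002636 m = 2.636 mm
Final answer: delta = 2.636 mm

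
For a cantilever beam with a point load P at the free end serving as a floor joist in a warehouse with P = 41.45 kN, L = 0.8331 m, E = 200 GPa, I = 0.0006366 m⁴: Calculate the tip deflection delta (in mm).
Model: a cantilever beam with a point load P at the free end, so delta = (P·L^3) / (3·E·I).
Convert to SI units:
  P = 41.45 kN = 41450 N
  E = 200 GPa = 2 × 10¹¹ Pa
Substitute:
  delta = (41450 × 0.8331^3) / (3 × (2 × 10¹¹) × 0.0006366)
  delta = 6.275 × 10⁻⁵ m
Convert: delta = 6.275 × 10⁻⁵ m = 0.06275 mm
Final answer: delta = 0.06275 mm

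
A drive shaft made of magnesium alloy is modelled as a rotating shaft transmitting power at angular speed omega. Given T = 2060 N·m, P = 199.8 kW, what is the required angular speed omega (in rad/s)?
Model: a rotating shaft transmitting power at angular speed omega, so P = T·omega.
Solve for omega: omega = P / T.
Convert to SI units:
  P = 199.8 kW = 199800 W
Substitute:
  omega = 199800 / 2060
  omega = 96.99 rad/s
Final answer: omega = 96.99 rad/s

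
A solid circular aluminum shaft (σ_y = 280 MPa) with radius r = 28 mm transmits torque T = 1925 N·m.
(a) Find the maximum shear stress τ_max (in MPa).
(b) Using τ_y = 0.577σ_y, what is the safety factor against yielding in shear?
(a) For a solid circular shaft, τ_max = T·r/J with J = π·r^4/2, i.e. τ_max = 2·T / (π·r^3). Convert r = 28 mm = 0.028 m.
  τ_max = (2 × 1925) / (π × 0.028^3) = 5.583 × 10⁷ Pa = 55.83 MPa
(b) τ_y = 0.577 × 280 = 161.56 MPa
  SF = τ_y/τ_max = 161.56 / 55.83 = 2.894
Final answer: (a) τ_max = 55.83 MPa, (b) SF = 2.894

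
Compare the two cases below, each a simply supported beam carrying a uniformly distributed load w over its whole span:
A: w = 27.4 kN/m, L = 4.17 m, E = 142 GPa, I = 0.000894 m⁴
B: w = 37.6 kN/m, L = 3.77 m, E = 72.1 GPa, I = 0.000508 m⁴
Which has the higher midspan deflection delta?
Model: a simply supported beam carrying a uniformly distributed load w over its whole span, so delta = (5·w·L^4) / (384·E·I) (SI units).
  A: delta = (5 × 27400 × 4.17^4) / (384 × (1.42 × 10¹¹) × 0.000894) = 0.0008498 m = 0.8498 mm
  B: delta = (5 × 37600 × 3.77^4) / (384 × (7.21 × 10¹⁰) × 0.000508) = 0.0027 m = 2.7 mm
2.7 mm > 0.8498 mm, so B is larger.
Final answer: B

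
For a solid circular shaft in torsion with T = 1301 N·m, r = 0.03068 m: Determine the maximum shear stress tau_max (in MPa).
Model: a solid circular shaft in torsion, so tau_max = (2·T) / (π·r^3).
Substitute:
  tau_max = (2 × 1301) / (π × 0.03068^3)
  tau_max = 2.868 × 10⁷ Pa
Convert: tau_max = 2.868 × 10⁷ Pa = 28.68 MPa
Final answer: tau_max = 28.68 MPa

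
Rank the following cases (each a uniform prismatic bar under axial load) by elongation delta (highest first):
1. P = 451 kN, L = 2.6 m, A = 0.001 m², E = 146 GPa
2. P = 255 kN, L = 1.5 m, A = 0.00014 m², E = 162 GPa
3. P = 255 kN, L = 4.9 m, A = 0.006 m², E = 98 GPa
Model: a uniform prismatic bar under axial load, so delta = (P·L) / (A·E) (SI units).
  Case 1: delta = (451000 × 2.6) / (0.001 × (1.46 × 10¹¹)) = 0.008032 m = 8.032 mm
  Case 2: delta = (255000 × 1.5) / (0.00014 × (1.62 × 10¹¹)) = 0.01687 m = 16.87 mm
  Case 3: delta = (255000 × 4.9) / (0.006 × (9.8 × 10¹⁰)) = 0.002125 m = 2.125 mm
Ordering: 16.87 mm (case 2) > 8.032 mm (case 1) > 2.125 mm (case 3)
Final answer: 2, 1, 3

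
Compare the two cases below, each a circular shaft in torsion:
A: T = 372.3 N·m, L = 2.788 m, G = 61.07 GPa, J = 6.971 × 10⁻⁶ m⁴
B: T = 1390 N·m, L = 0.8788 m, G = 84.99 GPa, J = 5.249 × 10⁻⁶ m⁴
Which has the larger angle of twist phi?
Model: a circular shaft in torsion, so phi = (T·L) / (G·J) (SI units).
  A: phi = (372.3 × 2.788) / ((6.107 × 10¹⁰) × (6.971 × 10⁻⁶)) = 0.002438 rad = 0.1397°
  B: phi = (1390 × 0.8788) / ((8.499 × 10¹⁰) × (5.249 × 10⁻⁶)) = 0.002738 rad = 0.1569°
0.1569° > 0.1397°, so B is larger.
Final answer: B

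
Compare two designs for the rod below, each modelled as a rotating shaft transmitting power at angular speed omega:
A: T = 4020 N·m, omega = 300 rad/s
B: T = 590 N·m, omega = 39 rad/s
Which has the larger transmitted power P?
Model: a rotating shaft transmitting power at angular speed omega, so P = T·omega (SI units).
  A: P = 4020 × 300 = 1.206 × 10⁶ W = 1206 kW
  B: P = 590 × 39 = 23010 W = 23.01 kW
1206 kW > 23.01 kW, so A is larger.
Final answer: A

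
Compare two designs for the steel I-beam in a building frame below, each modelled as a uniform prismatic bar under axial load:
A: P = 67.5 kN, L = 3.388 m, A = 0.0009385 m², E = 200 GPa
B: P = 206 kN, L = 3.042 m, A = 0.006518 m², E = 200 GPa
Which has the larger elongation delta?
Model: a uniform prismatic bar under axial load, so delta = (P·L) / (A·E) (SI units).
  A: delta = (67500 × 3.388) / (0.0009385 × (2 × 10¹¹)) = 0.001218 m = 1.218 mm
  B: delta = (206000 × 3.042) / (0.006518 × (2 × 10¹¹)) = 0.0004807 m = 0.4807 mm
1.218 mm > 0.4807 mm, so A is larger.
Final answer: A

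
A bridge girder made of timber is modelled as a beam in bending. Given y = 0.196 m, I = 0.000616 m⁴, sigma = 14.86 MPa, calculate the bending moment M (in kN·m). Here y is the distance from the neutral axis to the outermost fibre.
Model: a beam in bending, so sigma = (M·y) / I.
Solve for M: M = (sigma·I) / y.
Convert to SI units:
  sigma = 14.86 MPa = 1.486 × 10⁷ Pa
Substitute:
  M = ((1.486 × 10⁷) × 0.000616) / 0.196
  M = 46700 N·m
Convert: M = 46700 N·m = 46.7 kN·m
Final answer: M = 46.7 kN·m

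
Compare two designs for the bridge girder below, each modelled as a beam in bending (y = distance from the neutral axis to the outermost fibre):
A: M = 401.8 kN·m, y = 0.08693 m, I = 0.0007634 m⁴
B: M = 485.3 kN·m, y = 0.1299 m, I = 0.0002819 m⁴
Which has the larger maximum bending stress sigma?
Model: a beam in bending (y = distance from the neutral axis to the outermost fibre), so sigma = (M·y) / I (SI units).
  A: sigma = (401800 × 0.08693) / 0.0007634 = 4.575 × 10⁷ Pa = 45.75 MPa
  B: sigma = (485300 × 0.1299) / 0.0002819 = 2.236 × 10⁸ Pa = 223.6 MPa
223.6 MPa > 45.75 MPa, so B is larger.
Final answer: B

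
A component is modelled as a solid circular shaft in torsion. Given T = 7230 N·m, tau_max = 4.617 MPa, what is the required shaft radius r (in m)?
Model: a solid circular shaft in torsion, so tau_max = (2·T) / (π·r^3).
Solve for r: r = ((2·T) / (π·tau_max))^(1/3).
Convert to SI units:
  tau_max = 4.617 MPa = 4.617 × 10⁶ Pa
Substitute:
  r = ((2 × 7230) / (π × (4.617 × 10⁶)))^(1/3)
  r = 0.0999 m
Final answer: r = 0.0999 m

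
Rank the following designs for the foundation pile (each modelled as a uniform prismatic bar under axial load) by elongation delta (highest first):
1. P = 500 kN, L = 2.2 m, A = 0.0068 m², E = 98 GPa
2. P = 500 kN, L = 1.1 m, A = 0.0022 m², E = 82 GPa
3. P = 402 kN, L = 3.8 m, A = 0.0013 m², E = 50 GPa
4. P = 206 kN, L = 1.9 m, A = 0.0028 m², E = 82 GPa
Model: a uniform prismatic bar under axial load, so delta = (P·L) / (A·E) (SI units).
  Case 1: delta = (500000 × 2.2) / (0.0068 × (9.8 × 10¹⁰)) = 0.001651 m = 1.651 mm
  Case 2: delta = (500000 × 1.1) / (0.0022 × (8.2 × 10¹⁰)) = 0.003049 m = 3.049 mm
  Case 3: delta = (402000 × 3.8) / (0.0013 × (5 × 10¹⁰)) = 0.0235 m = 23.5 mm
  Case 4: delta = (206000 × 1.9) / (0.0028 × (8.2 × 10¹⁰)) = 0.001705 m = 1.705 mm
Ordering: 23.5 mm (case 3) > 3.049 mm (case 2) > 1.705 mm (case 4) > 1.651 mm (case 1)
Final answer: 3, 2, 4, 1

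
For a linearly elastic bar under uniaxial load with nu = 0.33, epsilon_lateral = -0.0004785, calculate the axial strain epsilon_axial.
Model: a linearly elastic bar under uniaxial load, so epsilon_lateral = -nu·epsilon_axial.
Solve for epsilon_axial: epsilon_axial = -epsilon_lateral / nu.
Substitute:
  epsilon_axial = -(-0.0004785) / 0.33
  epsilon_axial = 0.00145
Final answer: epsilon_axial = 0.00145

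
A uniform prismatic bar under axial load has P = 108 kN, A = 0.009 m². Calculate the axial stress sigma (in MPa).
Model: a uniform prismatic bar under axial load, so sigma = P / A.
Convert to SI units:
  P = 108 kN = 108000 N
Substitute:
  sigma = 108000 / 0.009
  sigma = 1.2 × 10⁷ Pa
Convert: sigma = 1.2 × 10⁷ Pa = 12 MPa
Final answer: sigma = 12 MPa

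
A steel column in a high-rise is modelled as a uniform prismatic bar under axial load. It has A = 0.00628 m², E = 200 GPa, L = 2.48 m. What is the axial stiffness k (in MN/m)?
Model: a uniform prismatic bar under axial load, so k = (A·E) / L.
Convert to SI units:
  E = 200 GPa = 2 × 10¹¹ Pa
Substitute:
  k = (0.00628 × (2 × 10¹¹)) / 2.48
  k = 5.065 × 10⁸ N/m
Convert: k = 5.065 × 10⁸ N/m = 506.5 MN/m
Final answer: k = 506.5 MN/m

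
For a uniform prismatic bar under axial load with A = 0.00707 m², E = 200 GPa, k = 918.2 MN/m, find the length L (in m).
Model: a uniform prismatic bar under axial load, so k = (A·E) / L.
Solve for L: L = (A·E) / k.
Convert to SI units:
  E = 200 GPa = 2 × 10¹¹ Pa
  k = 918.2 MN/m = 9.182 × 10⁸ N/m
Substitute:
  L = (0.00707 × (2 × 10¹¹)) / (9.182 × 10⁸)
  L = 1.54 m
Final answer: L = 1.54 m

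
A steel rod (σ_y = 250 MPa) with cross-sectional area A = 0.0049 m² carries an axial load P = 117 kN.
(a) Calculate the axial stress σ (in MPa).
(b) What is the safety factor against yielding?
(a) Axial stress σ = P/A. Convert P = 117 kN = 117000 N.
  σ = 117000 / 0.0049 = 2.388 × 10⁷ Pa = 23.88 MPa
(b) Safety factor SF = σ_y/σ = 250 / 23.88 = 10.47
Final answer: (a) σ = 23.88 MPa, (b) SF = 10.47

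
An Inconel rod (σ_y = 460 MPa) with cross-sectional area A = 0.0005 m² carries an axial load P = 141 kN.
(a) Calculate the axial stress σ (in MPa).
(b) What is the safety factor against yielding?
(a) Axial stress σ = P/A. Convert P = 141 kN = 141000 N.
  σ = 141000 / 0.0005 = 2.82 × 10⁸ Pa = 282 MPa
(b) Safety factor SF = σ_y/σ = 460 / 282 = 1.631
Final answer: (a) σ = 282 MPa, (b) SF = 1.631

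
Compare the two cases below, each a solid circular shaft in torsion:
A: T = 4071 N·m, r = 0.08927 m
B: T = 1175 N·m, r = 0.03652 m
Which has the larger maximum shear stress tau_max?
Model: a solid circular shaft in torsion, so tau_max = (2·T) / (π·r^3) (SI units).
  A: tau_max = (2 × 4071) / (π × 0.08927^3) = 3.643 × 10⁶ Pa = 3.643 MPa
  B: tau_max = (2 × 1175) / (π × 0.03652^3) = 1.536 × 10⁷ Pa = 15.36 MPa
15.36 MPa > 3.643 MPa, so B is larger.
Final answer: B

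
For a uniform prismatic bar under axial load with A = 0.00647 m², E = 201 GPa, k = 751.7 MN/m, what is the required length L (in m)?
Model: a uniform prismatic bar under axial load, so k = (A·E) / L.
Solve for L: L = (A·E) / k.
Convert to SI units:
  E = 201 GPa = 2.01 × 10¹¹ Pa
  k = 751.7 MN/m = 7.517 × 10⁸ N/m
Substitute:
  L = (0.00647 × (2.01 × 10¹¹)) / (7.517 × 10⁸)
  L = 1.73 m
Final answer: L = 1.73 m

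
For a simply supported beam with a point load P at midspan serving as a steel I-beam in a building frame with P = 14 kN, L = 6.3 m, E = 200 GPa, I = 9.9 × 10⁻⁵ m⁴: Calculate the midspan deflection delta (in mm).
Model: a simply supported beam with a point load P at midspan, so delta = (P·L^3) / (48·E·I).
Convert to SI units:
  P = 14 kN = 14000 N
  E = 200 GPa = 2 × 10¹¹ Pa
Substitute:
  delta = (14000 × 6.3^3) / (48 × (2 × 10¹¹) × (9.9 × 10⁻⁵))
  delta = 0.003683 m
Convert: delta = 0.003683 m = 3.683 mm
Final answer: delta = 3.683 mm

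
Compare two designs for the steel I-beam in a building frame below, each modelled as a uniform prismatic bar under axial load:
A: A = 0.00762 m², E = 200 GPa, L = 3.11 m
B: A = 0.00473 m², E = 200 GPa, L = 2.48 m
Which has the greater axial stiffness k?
Model: a uniform prismatic bar under axial load, so k = (A·E) / L (SI units).
  A: k = (0.00762 × (2 × 10¹¹)) / 3.11 = 4.9 × 10⁸ N/m = 490 MN/m
  B: k = (0.00473 × (2 × 10¹¹)) / 2.48 = 3.815 × 10⁸ N/m = 381.5 MN/m
490 MN/m > 381.5 MN/m, so A is larger.
Final answer: A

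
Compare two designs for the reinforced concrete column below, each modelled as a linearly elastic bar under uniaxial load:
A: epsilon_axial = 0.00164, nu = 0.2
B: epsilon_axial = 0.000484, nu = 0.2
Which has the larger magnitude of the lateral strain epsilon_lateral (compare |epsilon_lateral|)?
Model: a linearly elastic bar under uniaxial load, so epsilon_lateral = -nu·epsilon_axial (SI units).
  A: epsilon_lateral = -(0.2 × 0.00164) = -0.000328
  B: epsilon_lateral = -(0.2 × 0.000484) = -9.68 × 10⁻⁵
|epsilon_lateral|: A = 0.000328, B = 9.68 × 10⁻⁵, so A is larger in magnitude.
Final answer: A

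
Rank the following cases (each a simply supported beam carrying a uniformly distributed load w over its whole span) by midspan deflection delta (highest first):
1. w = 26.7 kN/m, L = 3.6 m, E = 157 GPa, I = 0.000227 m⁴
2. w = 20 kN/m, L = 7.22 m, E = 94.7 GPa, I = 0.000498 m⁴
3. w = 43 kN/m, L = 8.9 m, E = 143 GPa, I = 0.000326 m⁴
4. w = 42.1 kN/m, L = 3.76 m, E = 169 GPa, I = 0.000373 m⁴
Model: a simply supported beam carrying a uniformly distributed load w over its whole span, so delta = (5·w·L^4) / (384·E·I) (SI units).
  Case 1: delta = (5 × 26700 × 3.6^4) / (384 × (1.57 × 10¹¹) × 0.000227) = 0.001638 m = 1.638 mm
  Case 2: delta = (5 × 20000 × 7.22^4) / (384 × (9.47 × 10¹⁰) × 0.000498) = 0.01501 m = 15.01 mm
  Case 3: delta = (5 × 43000 × 8.9^4) / (384 × (1.43 × 10¹¹) × 0.000326) = 0.07536 m = 75.36 mm
  Case 4: delta = (5 × 42100 × 3.76^4) / (384 × (1.69 × 10¹¹) × 0.000373) = 0.001738 m = 1.738 mm
Ordering: 75.36 mm (case 3) > 15.01 mm (case 2) > 1.738 mm (case 4) > 1.638 mm (case 1)
Final answer: 3, 2, 4, 1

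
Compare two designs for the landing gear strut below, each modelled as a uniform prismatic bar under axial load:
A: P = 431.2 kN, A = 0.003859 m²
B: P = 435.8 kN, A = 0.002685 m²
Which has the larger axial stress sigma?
Model: a uniform prismatic bar under axial load, so sigma = P / A (SI units).
  A: sigma = 431200 / 0.003859 = 1.117 × 10⁸ Pa = 111.7 MPa
  B: sigma = 435800 / 0.002685 = 1.623 × 10⁸ Pa = 162.3 MPa
162.3 MPa > 111.7 MPa, so B is larger.
Final answer: B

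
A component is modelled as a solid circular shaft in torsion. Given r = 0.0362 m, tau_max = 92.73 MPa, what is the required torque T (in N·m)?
Model: a solid circular shaft in torsion, so tau_max = (2·T) / (π·r^3).
Solve for T: T = (π·tau_max·r^3) / 2.
Convert to SI units:
  tau_max = 92.73 MPa = 9.273 × 10⁷ Pa
Substitute:
  T = (π × (9.273 × 10⁷) × 0.0362^3) / 2
  T = 6910 N·m
Final answer: T = 6910 N·m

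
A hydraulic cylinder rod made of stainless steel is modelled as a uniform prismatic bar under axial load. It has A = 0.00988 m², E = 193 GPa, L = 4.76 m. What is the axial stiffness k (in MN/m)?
Model: a uniform prismatic bar under axial load, so k = (A·E) / L.
Convert to SI units:
  E = 193 GPa = 1.93 × 10¹¹ Pa
Substitute:
  k = (0.00988 × (1.93 × 10¹¹)) / 4.76
  k = 4.006 × 10⁸ N/m
Convert: k = 4.006 × 10⁸ N/m = 400.6 MN/m
Final answer: k = 400.6 MN/m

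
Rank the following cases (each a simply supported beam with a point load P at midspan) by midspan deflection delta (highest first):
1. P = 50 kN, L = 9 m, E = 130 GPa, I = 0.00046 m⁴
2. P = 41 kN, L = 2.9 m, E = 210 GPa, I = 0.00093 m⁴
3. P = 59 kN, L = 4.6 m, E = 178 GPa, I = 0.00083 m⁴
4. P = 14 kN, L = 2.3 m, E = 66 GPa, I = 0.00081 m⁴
Model: a simply supported beam with a point load P at midspan, so delta = (P·L^3) / (48·E·I) (SI units).
  Case 1: delta = (50000 × 9^3) / (48 × (1.3 × 10¹¹) × 0.00046) = 0.0127 m = 12.7 mm
  Case 2: delta = (41000 × 2.9^3) / (48 × (2.1 × 10¹¹) × 0.00093) = 0.0001067 m = 0.1067 mm
  Case 3: delta = (59000 × 4.6^3) / (48 × (1.78 × 10¹¹) × 0.00083) = 0.0008098 m = 0.8098 mm
  Case 4: delta = (14000 × 2.3^3) / (48 × (6.6 × 10¹⁰) × 0.00081) = 6.638 × 10⁻⁵ m = 0.06638 mm
Ordering: 12.7 mm (case 1) > 0.8098 mm (case 3) > 0.1067 mm (case 2) > 0.06638 mm (case 4)
Final answer: 1, 3, 2, 4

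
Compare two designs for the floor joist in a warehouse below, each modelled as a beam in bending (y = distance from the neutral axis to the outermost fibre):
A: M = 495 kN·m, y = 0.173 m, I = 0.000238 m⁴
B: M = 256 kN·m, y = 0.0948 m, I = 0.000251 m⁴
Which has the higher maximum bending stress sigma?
Model: a beam in bending (y = distance from the neutral axis to the outermost fibre), so sigma = (M·y) / I (SI units).
  A: sigma = (495000 × 0.173) / 0.000238 = 3.598 × 10⁸ Pa = 359.8 MPa
  B: sigma = (256000 × 0.0948) / 0.000251 = 9.669 × 10⁷ Pa = 96.69 MPa
359.8 MPa > 96.69 MPa, so A is larger.
Final answer: A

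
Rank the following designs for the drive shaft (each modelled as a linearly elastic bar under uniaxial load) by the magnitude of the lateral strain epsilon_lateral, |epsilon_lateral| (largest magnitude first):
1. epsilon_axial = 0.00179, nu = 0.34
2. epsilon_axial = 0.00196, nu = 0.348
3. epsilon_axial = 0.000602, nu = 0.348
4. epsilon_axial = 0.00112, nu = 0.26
Model: a linearly elastic bar under uniaxial load, so epsilon_lateral = -nu·epsilon_axial (SI units).
  Case 1: epsilon_lateral = -(0.34 × 0.00179) = -0.0006086
  Case 2: epsilon_lateral = -(0.348 × 0.00196) = -0.0006821
  Case 3: epsilon_lateral = -(0.348 × 0.000602) = -0.0002095
  Case 4: epsilon_lateral = -(0.26 × 0.00112) = -0.0002912
Ordering by |epsilon_lateral|: 0.0006821 (case 2) > 0.0006086 (case 1) > 0.0002912 (case 4) > 0.0002095 (case 3)
Final answer: 2, 1, 4, 3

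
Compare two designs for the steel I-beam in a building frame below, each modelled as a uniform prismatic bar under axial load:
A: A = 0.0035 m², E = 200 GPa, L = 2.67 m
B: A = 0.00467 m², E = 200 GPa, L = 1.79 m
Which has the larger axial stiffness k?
Model: a uniform prismatic bar under axial load, so k = (A·E) / L (SI units).
  A: k = (0.0035 × (2 × 10¹¹)) / 2.67 = 2.622 × 10⁸ N/m = 262.2 MN/m
  B: k = (0.00467 × (2 × 10¹¹)) / 1.79 = 5.218 × 10⁸ N/m = 521.8 MN/m
521.8 MN/m > 262.2 MN/m, so B is larger.
Final answer: B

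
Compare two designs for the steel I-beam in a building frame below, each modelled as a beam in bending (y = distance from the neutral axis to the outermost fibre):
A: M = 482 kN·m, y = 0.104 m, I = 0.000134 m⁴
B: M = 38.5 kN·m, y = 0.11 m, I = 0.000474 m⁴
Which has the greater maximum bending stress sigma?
Model: a beam in bending (y = distance from the neutral axis to the outermost fibre), so sigma = (M·y) / I (SI units).
  A: sigma = (482000 × 0.104) / 0.000134 = 3.741 × 10⁸ Pa = 374.1 MPa
  B: sigma = (38500 × 0.11) / 0.000474 = 8.935 × 10⁶ Pa = 8.935 MPa
374.1 MPa > 8.935 MPa, so A is larger.
Final answer: A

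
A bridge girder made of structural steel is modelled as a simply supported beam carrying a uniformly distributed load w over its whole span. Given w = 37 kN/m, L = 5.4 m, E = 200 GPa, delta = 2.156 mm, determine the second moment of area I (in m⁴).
Model: a simply supported beam carrying a uniformly distributed load w over its whole span, so delta = (5·w·L^4) / (384·E·I).
Solve for I: I = (5·w·L^4) / (384·delta·E).
Convert to SI units:
  w = 37 kN/m = 37000 N/m
  E = 200 GPa = 2 × 10¹¹ Pa
  delta = 2.156 mm = 0.002156 m
Substitute:
  I = (5 × 37000 × 5.4^4) / (384 × 0.002156 × (2 × 10¹¹))
  I = 0.00095 m⁴
Final answer: I = 0.00095 m⁴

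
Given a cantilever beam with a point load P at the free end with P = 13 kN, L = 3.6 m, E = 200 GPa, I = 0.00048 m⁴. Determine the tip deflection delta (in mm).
Model: a cantilever beam with a point load P at the free end, so delta = (P·L^3) / (3·E·I).
Convert to SI units:
  P = 13 kN = 13000 N
  E = 200 GPa = 2 × 10¹¹ Pa
Substitute:
  delta = (13000 × 3.6^3) / (3 × (2 × 10¹¹) × 0.00048)
  delta = 0.002106 m
Convert: delta = 0.002106 m = 2.106 mm
Final answer: delta = 2.106 mm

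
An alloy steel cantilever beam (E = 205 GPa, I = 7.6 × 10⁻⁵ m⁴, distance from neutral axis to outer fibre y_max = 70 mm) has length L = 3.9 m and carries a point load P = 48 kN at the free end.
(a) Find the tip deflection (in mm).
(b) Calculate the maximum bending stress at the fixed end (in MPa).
(a) Tip deflection of a cantilever with an end point load: δ = P·L^3 / (3·E·I). Convert P = 48 kN = 48000 N, E = 205 GPa = 2.05 × 10¹¹ Pa.
  δ = (48000 × 3.9^3) / (3 × (2.05 × 10¹¹) × (7.6 × 10⁻⁵)) = 0.06092 m = 60.92 mm
(b) Maximum bending moment at the fixed end: M = P·L = 48000 × 3.9 = 187200 N·m. Convert y_max = 70 mm = 0.07 m.
  σ = M·y_max / I = (187200 × 0.07) / (7.6 × 10⁻⁵) = 1.724 × 10⁸ Pa = 172.4 MPa
Final answer: (a) δ = 60.92 mm, (b) σ = 172.4 MPa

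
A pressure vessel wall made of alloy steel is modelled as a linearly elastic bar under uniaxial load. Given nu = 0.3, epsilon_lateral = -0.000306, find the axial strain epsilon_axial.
Model: a linearly elastic bar under uniaxial load, so epsilon_lateral = -nu·epsilon_axial.
Solve for epsilon_axial: epsilon_axial = -epsilon_lateral / nu.
Substitute:
  epsilon_axial = -(-0.000306) / 0.3
  epsilon_axial = 0.00102
Final answer: epsilon_axial = 0.00102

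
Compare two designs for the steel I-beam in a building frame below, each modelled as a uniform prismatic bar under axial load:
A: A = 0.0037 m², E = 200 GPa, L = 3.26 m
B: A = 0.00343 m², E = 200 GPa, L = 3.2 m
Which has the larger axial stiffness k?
Model: a uniform prismatic bar under axial load, so k = (A·E) / L (SI units).
  A: k = (0.0037 × (2 × 10¹¹)) / 3.26 = 2.27 × 10⁸ N/m = 227 MN/m
  B: k = (0.00343 × (2 × 10¹¹)) / 3.2 = 2.144 × 10⁸ N/m = 214.4 MN/m
227 MN/m > 214.4 MN/m, so A is larger.
Final answer: A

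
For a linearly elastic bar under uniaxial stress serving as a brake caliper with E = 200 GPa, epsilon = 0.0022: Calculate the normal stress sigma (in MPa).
Model: a linearly elastic bar under uniaxial stress, so sigma = E·epsilon.
Convert to SI units:
  E = 200 GPa = 2 × 10¹¹ Pa
Substitute:
  sigma = (2 × 10¹¹) × 0.0022
  sigma = 4.4 × 10⁸ Pa
Convert: sigma = 4.4 × 10⁸ Pa = 440 MPa
Final answer: sigma = 440 MPa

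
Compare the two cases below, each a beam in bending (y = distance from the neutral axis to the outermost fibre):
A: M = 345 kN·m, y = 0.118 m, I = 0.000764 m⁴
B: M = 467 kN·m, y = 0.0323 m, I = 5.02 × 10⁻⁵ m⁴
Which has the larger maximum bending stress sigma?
Model: a beam in bending (y = distance from the neutral axis to the outermost fibre), so sigma = (M·y) / I (SI units).
  A: sigma = (345000 × 0.118) / 0.000764 = 5.329 × 10⁷ Pa = 53.29 MPa
  B: sigma = (467000 × 0.0323) / (5.02 × 10⁻⁵) = 3.005 × 10⁸ Pa = 300.5 MPa
300.5 MPa > 53.29 MPa, so B is larger.
Final answer: B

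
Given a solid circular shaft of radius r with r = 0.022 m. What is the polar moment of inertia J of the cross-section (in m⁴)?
Model: a solid circular shaft of radius r, so J = (π·r^4) / 2.
Substitute:
  J = (π × 0.022^4) / 2
  J = 3.68 × 10⁻⁷ m⁴
Final answer: J = 3.68 × 10⁻⁷ m⁴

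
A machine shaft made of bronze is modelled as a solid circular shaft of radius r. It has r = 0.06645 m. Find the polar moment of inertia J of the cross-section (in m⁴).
Model: a solid circular shaft of radius r, so J = (π·r^4) / 2.
Substitute:
  J = (π × 0.06645^4) / 2
  J = 3.063 × 10⁻⁵ m⁴
Final answer: J = 3.063 × 10⁻⁵ m⁴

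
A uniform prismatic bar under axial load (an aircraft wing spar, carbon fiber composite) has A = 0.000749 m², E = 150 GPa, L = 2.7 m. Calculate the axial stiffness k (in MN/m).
Model: a uniform prismatic bar under axial load, so k = (A·E) / L.
Convert to SI units:
  E = 150 GPa = 1.5 × 10¹¹ Pa
Substitute:
  k = (0.000749 × (1.5 × 10¹¹)) / 2.7
  k = 4.161 × 10⁷ N/m
Convert: k = 4.161 × 10⁷ N/m = 41.61 MN/m
Final answer: k = 41.61 MN/m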